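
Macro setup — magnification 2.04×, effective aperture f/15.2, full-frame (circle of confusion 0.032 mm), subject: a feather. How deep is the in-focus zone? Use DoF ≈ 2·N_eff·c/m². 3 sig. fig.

At magnification m, DoF ≈ 2·N_eff·c/m² = 2 × 15.2 × 0.032 / 2.04² = 0.9728 / 4.162 ≈ 0.234 mm.

0.234 mm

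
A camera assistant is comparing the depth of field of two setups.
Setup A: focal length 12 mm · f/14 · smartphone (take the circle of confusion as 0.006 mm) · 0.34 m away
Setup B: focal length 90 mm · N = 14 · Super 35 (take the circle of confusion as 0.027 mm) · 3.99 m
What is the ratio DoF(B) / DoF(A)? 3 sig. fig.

11.1

Setup A: H = 12²/(14×0.006) + 12 ≈ 1726.3 mm; DoF = Df − Dn = 420.45 − 285.39 ≈ 135.06 mm.
Setup B: H = 90²/(14×0.027) + 90 ≈ 21518.6 mm; DoF = Df − Dn = 4877.8 − 3375.6 ≈ 1502.2 mm.
Ratio = 1502.2 / 135.06 ≈ 11.1.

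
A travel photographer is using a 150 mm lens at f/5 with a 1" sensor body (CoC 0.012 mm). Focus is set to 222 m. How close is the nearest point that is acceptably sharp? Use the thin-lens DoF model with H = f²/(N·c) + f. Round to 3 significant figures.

Hyperfocal distance H = f²/(N·c) + f = 150²/(5 × 0.012) + 150 = 22500/0.06 + 150 ≈ 375150.0 mm ≈ 375.1 m.
Near limit Dn = s·(H − f)/(H + s − 2f) = 222000 × (375150.0 − 150) / (375150.0 + 222000 − 2 × 150) = 222000 × 375000.0 / 596850.0 ≈ 139482 mm ≈ 139 m.

139 m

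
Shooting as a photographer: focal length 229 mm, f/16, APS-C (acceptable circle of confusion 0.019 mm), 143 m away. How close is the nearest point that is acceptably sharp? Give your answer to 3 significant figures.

78.2 m

Hyperfocal distance H = f²/(N·c) + f = 229²/(16 × 0.019) + 229 = 52441/0.304 + 229 ≈ 172732.3 mm ≈ 172.7 m.
Near limit Dn = s·(H − f)/(H + s − 2f) = 143000 × (172732.3 − 229) / (172732.3 + 143000 − 2 × 229) = 143000 × 172503.3 / 315274.3 ≈ 78243 mm ≈ 78.2 m.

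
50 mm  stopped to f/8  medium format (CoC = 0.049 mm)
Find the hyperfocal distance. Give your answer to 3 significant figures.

6.43 m

Hyperfocal distance H = f²/(N·c) + f = 50²/(8 × 0.049) + 50 = 2500/0.392 + 50 ≈ 6427.6 mm ≈ 6.43 m.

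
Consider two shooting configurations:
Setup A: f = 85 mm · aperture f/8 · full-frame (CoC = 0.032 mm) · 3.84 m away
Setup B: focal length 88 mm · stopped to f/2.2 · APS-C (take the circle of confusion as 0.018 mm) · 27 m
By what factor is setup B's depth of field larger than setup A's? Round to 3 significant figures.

Setup A: H = 85²/(8×0.032) + 85 ≈ 28307.7 mm; DoF = Df − Dn = 4429.3 − 3389.1 ≈ 1040.2 mm.
Setup B: H = 88²/(2.2×0.018) + 88 ≈ 195643.6 mm; DoF = Df − Dn = 31308.6 − 23733.8 ≈ 7574.8 mm.
Ratio = 7574.8 / 1040.2 ≈ 7.28.

7.28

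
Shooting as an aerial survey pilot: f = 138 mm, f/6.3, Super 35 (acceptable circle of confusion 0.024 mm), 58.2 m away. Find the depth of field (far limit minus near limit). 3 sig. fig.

Hyperfocal distance H = f²/(N·c) + f = 138²/(6.3 × 0.024) + 138 = 19044/0.1512 + 138 ≈ 126090.4 mm ≈ 126.1 m.
Near limit Dn = s·(H − f)/(H + s − 2f) = 58200 × (126090.4 − 138) / (126090.4 + 58200 − 2 × 138) = 58200 × 125952.4 / 184014.4 ≈ 39836 mm.
Far limit Df = s·(H − f)/(H − s) = 58200 × (126090.4 − 138) / (126090.4 − 58200) = 58200 × 125952.4 / 67890.4 ≈ 107974 mm.
Depth of field = Df − Dn = 107974 − 39836 ≈ 68138 mm ≈ 68.1 m.

68.1 m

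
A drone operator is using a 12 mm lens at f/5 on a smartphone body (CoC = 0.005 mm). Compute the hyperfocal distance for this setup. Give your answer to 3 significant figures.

Hyperfocal distance H = f²/(N·c) + f = 12²/(5 × 0.005) + 12 = 144/0.025 + 12 ≈ 5772.0 mm ≈ 5.77 m.

5.77 m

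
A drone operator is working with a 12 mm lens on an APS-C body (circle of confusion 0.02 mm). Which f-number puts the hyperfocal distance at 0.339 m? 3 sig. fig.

Rearrange H = f²/(N·c) + f for N: N = f² / ((H − f)·c).
N = 12² / ((339 − 12) × 0.02) = 144 / 6.540 ≈ 22.

f/22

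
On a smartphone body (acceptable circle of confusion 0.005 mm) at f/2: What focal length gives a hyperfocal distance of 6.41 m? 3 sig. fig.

From H = f²/(N·c) + f, with f ≪ H: f ≈ √(H·N·c) = √(6410 × 2 × 0.005) = √64.100 ≈ 8.006 mm.
Exact: f² + N·c·f − N·c·H = 0 ⇒ f = (−N·c + √((N·c)² + 4·N·c·H))/2 = (−0.01 + √256.40)/2 ≈ 8.0012 mm ≈ 8.00 mm.

8.00 mm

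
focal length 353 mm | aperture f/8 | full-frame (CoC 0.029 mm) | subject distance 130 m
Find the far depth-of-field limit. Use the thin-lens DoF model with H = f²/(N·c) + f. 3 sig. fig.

Hyperfocal distance H = f²/(N·c) + f = 353²/(8 × 0.029) + 353 = 124609/0.232 + 353 ≈ 537460.8 mm ≈ 537.5 m.
Far limit Df = s·(H − f)/(H − s) = 130000 × (537460.8 − 353) / (537460.8 − 130000) = 130000 × 537107.8 / 407460.8 ≈ 171364 mm ≈ 171 m.

171 m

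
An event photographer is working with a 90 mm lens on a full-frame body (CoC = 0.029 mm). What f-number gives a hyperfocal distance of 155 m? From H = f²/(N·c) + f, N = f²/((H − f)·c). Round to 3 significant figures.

f/1.80

Rearrange H = f²/(N·c) + f for N: N = f² / ((H − f)·c).
N = 90² / ((155000 − 90) × 0.029) = 8100 / 4492 ≈ 1.80.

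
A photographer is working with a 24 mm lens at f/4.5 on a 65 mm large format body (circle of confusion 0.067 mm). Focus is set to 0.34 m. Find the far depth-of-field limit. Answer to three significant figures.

407 mm

Hyperfocal distance H = f²/(N·c) + f = 24²/(4.5 × 0.067) + 24 = 576/0.3015 + 24 ≈ 1934.4 mm ≈ 1.934 m.
Far limit Df = s·(H − f)/(H − s) = 340 × (1934.4 − 24) / (1934.4 − 340) = 340 × 1910.4 / 1594.4 ≈ 407.38 mm.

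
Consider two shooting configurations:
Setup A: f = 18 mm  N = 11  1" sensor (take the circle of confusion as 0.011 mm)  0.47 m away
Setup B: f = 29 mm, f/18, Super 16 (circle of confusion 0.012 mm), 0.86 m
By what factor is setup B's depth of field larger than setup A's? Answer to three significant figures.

Setup A: H = 18²/(11×0.011) + 18 ≈ 2695.7 mm; DoF = Df − Dn = 565.45 − 402.12 ≈ 163.33 mm.
Setup B: H = 29²/(18×0.012) + 29 ≈ 3922.5 mm; DoF = Df − Dn = 1093.36 − 708.73 ≈ 384.63 mm.
Ratio = 384.63 / 163.33 ≈ 2.35.

2.35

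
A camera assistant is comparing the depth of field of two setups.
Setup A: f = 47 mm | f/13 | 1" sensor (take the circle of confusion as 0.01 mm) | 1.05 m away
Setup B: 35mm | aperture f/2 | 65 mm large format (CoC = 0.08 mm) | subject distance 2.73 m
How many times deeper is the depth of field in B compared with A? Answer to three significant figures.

Setup A: H = 47²/(13×0.01) + 47 ≈ 17039.3 mm; DoF = Df − Dn = 1115.87 − 991.48 ≈ 124.39 mm.
Setup B: H = 35²/(2×0.08) + 35 ≈ 7691.2 mm; DoF = Df − Dn = 4213.0 − 2019.2 ≈ 2193.8 mm.
Ratio = 2193.8 / 124.39 ≈ 17.6.

17.6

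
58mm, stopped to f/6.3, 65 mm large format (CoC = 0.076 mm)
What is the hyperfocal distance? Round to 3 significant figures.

7.08 m

Hyperfocal distance H = f²/(N·c) + f = 58²/(6.3 × 0.076) + 58 = 3364/0.4788 + 58 ≈ 7083.9 mm ≈ 7.08 m.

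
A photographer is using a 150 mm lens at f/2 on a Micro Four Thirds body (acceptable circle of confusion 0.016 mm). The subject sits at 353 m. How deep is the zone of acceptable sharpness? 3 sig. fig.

474 m

Hyperfocal distance H = f²/(N·c) + f = 150²/(2 × 0.016) + 150 = 22500/0.032 + 150 ≈ 703275.0 mm ≈ 703.3 m.
Near limit Dn = s·(H − f)/(H + s − 2f) = 353000 × (703275.0 − 150) / (703275.0 + 353000 − 2 × 150) = 353000 × 703125.0 / 1055975.0 ≈ 235046 mm.
Far limit Df = s·(H − f)/(H − s) = 353000 × (703275.0 − 150) / (703275.0 − 353000) = 353000 × 703125.0 / 350275.0 ≈ 708595 mm.
Depth of field = Df − Dn = 708595 − 235046 ≈ 473549 mm ≈ 474 m.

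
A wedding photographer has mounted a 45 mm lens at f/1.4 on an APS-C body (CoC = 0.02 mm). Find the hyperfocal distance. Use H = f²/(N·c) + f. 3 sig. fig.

Hyperfocal distance H = f²/(N·c) + f = 45²/(1.4 × 0.02) + 45 = 2025/0.028 + 45 ≈ 72366.4 mm ≈ 72.4 m.

72.4 m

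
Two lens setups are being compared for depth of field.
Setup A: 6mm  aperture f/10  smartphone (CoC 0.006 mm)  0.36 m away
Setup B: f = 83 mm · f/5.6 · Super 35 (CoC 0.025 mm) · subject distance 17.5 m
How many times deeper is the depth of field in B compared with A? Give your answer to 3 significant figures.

Setup A: H = 6²/(10×0.006) + 6 ≈ 606.0 mm; DoF = Df − Dn = 878.05 − 226.42 ≈ 651.63 mm.
Setup B: H = 83²/(5.6×0.025) + 83 ≈ 49290.1 mm; DoF = Df − Dn = 27088 − 12925 ≈ 14163 mm.
Ratio = 14163 / 651.63 ≈ 21.7.

21.7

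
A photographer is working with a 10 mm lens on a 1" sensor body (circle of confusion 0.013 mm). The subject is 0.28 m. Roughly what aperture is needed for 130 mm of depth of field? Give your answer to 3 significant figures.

Write h = H − f = f²/(N·c). The thin-lens limits are Dn = s·h/(h + (s−f)) and Df = s·h/(h − (s−f)), so DoF = Df − Dn = 2·s·(s−f)·h / (h² − (s−f)²).
That is a quadratic in h: DoF·h² − 2·s·(s−f)·h − DoF·(s−f)² = 0 ⇒ h = (s−f)·(s + √(s² + DoF²)) / DoF = 270 × (280 + √(280² + 130²)) / 130 = 270 × (280 + 308.707) / 130 ≈ 1222.7 mm.
Then N = f²/(c·h) = 10² / (0.013 × 1222.7) = 100 / 15.895 ≈ 6.29.

f/6.29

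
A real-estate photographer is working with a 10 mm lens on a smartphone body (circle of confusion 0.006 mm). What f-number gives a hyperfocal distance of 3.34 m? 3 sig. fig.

Rearrange H = f²/(N·c) + f for N: N = f² / ((H − f)·c).
N = 10² / ((3340 − 10) × 0.006) = 100 / 19.98 ≈ 5.01.

f/5.01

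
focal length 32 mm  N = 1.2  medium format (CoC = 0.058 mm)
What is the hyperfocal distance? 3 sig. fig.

14.7 m

Hyperfocal distance H = f²/(N·c) + f = 32²/(1.2 × 0.058) + 32 = 1024/0.0696 + 32 ≈ 14744.6 mm ≈ 14.7 m.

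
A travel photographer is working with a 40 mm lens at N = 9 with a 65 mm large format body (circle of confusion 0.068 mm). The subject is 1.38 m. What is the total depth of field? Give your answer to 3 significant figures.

Hyperfocal distance H = f²/(N·c) + f = 40²/(9 × 0.068) + 40 = 1600/0.612 + 40 ≈ 2654.4 mm ≈ 2.654 m.
Near limit Dn = s·(H − f)/(H + s − 2f) = 1380 × (2654.4 − 40) / (2654.4 + 1380 − 2 × 40) = 1380 × 2614.4 / 3954.4 ≈ 912.4 mm.
Far limit Df = s·(H − f)/(H − s) = 1380 × (2654.4 − 40) / (2654.4 − 1380) = 1380 × 2614.4 / 1274.4 ≈ 2831.1 mm.
Depth of field = Df − Dn = 2831.1 − 912.4 ≈ 1918.7 mm ≈ 1.92 m.

1.92 m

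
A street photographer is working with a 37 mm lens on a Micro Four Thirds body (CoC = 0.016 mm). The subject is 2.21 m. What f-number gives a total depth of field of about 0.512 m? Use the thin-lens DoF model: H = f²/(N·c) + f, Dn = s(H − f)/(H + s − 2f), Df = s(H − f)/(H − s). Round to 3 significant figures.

f/4.50

Write h = H − f = f²/(N·c). The thin-lens limits are Dn = s·h/(h + (s−f)) and Df = s·h/(h − (s−f)), so DoF = Df − Dn = 2·s·(s−f)·h / (h² − (s−f)²).
That is a quadratic in h: DoF·h² − 2·s·(s−f)·h − DoF·(s−f)² = 0 ⇒ h = (s−f)·(s + √(s² + DoF²)) / DoF = 2173 × (2210 + √(2210² + 512²)) / 512 = 2173 × (2210 + 2268.53) / 512 ≈ 19008 mm.
Then N = f²/(c·h) = 37² / (0.016 × 19008) = 1369 / 304.12 ≈ 4.50.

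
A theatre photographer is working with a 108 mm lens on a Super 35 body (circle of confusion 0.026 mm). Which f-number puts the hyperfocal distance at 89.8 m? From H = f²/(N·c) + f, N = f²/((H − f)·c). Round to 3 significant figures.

f/5

Rearrange H = f²/(N·c) + f for N: N = f² / ((H − f)·c).
N = 108² / ((89800 − 108) × 0.026) = 11664 / 2332 ≈ 5.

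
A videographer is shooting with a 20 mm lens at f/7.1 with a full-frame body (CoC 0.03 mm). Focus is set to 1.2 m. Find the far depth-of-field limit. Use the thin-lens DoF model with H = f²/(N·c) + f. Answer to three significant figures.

3.23 m

Hyperfocal distance H = f²/(N·c) + f = 20²/(7.1 × 0.03) + 20 = 400/0.213 + 20 ≈ 1897.9 mm ≈ 1.898 m.
Far limit Df = s·(H − f)/(H − s) = 1200 × (1897.9 − 20) / (1897.9 − 1200) = 1200 × 1877.9 / 697.9 ≈ 3228.8 mm ≈ 3.23 m.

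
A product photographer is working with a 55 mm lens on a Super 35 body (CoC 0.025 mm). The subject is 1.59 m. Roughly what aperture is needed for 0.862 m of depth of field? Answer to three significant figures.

f/20

Write h = H − f = f²/(N·c). The thin-lens limits are Dn = s·h/(h + (s−f)) and Df = s·h/(h − (s−f)), so DoF = Df − Dn = 2·s·(s−f)·h / (h² − (s−f)²).
That is a quadratic in h: DoF·h² − 2·s·(s−f)·h − DoF·(s−f)² = 0 ⇒ h = (s−f)·(s + √(s² + DoF²)) / DoF = 1535 × (1590 + √(1590² + 862²)) / 862 = 1535 × (1590 + 1808.63) / 862 ≈ 6052.1 mm.
Then N = f²/(c·h) = 55² / (0.025 × 6052.1) = 3025 / 151.30 ≈ 20.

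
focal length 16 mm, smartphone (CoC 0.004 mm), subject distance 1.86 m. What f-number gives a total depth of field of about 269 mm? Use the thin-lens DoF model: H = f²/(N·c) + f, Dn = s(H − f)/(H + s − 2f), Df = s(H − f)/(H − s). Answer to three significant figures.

f/2.50

Write h = H − f = f²/(N·c). The thin-lens limits are Dn = s·h/(h + (s−f)) and Df = s·h/(h − (s−f)), so DoF = Df − Dn = 2·s·(s−f)·h / (h² − (s−f)²).
That is a quadratic in h: DoF·h² − 2·s·(s−f)·h − DoF·(s−f)² = 0 ⇒ h = (s−f)·(s + √(s² + DoF²)) / DoF = 1844 × (1860 + √(1860² + 269²)) / 269 = 1844 × (1860 + 1879.35) / 269 ≈ 25633 mm.
Then N = f²/(c·h) = 16² / (0.004 × 25633) = 256 / 102.53 ≈ 2.50.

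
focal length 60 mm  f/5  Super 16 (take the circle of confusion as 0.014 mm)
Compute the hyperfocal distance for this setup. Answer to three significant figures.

Hyperfocal distance H = f²/(N·c) + f = 60²/(5 × 0.014) + 60 = 3600/0.07 + 60 ≈ 51488.6 mm ≈ 51.5 m.

51.5 m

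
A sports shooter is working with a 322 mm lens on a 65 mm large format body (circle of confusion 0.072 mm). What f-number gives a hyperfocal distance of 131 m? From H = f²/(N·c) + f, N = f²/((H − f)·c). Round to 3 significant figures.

f/11

Rearrange H = f²/(N·c) + f for N: N = f² / ((H − f)·c).
N = 322² / ((131000 − 322) × 0.072) = 103684 / 9409 ≈ 11.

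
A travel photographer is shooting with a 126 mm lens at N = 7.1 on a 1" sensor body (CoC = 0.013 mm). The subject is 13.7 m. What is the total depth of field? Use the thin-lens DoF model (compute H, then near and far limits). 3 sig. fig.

Hyperfocal distance H = f²/(N·c) + f = 126²/(7.1 × 0.013) + 126 = 15876/0.0923 + 126 ≈ 172130.3 mm ≈ 172.1 m.
Near limit Dn = s·(H − f)/(H + s − 2f) = 13700 × (172130.3 − 126) / (172130.3 + 13700 − 2 × 126) = 13700 × 172004.3 / 185578.3 ≈ 12697.9 mm.
Far limit Df = s·(H − f)/(H − s) = 13700 × (172130.3 − 126) / (172130.3 − 13700) = 13700 × 172004.3 / 158430.3 ≈ 14873.8 mm.
Depth of field = Df − Dn = 14873.8 − 12697.9 ≈ 2175.9 mm ≈ 2.18 m.

2.18 m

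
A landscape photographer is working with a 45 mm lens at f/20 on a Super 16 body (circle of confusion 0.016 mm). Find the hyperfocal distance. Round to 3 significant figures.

6.37 m

Hyperfocal distance H = f²/(N·c) + f = 45²/(20 × 0.016) + 45 = 2025/0.32 + 45 ≈ 6373.1 mm ≈ 6.37 m.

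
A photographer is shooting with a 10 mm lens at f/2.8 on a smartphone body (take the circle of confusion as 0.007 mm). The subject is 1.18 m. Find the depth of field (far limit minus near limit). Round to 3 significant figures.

0.571 m

Hyperfocal distance H = f²/(N·c) + f = 10²/(2.8 × 0.007) + 10 = 100/0.0196 + 10 ≈ 5112.0 mm ≈ 5.112 m.
Near limit Dn = s·(H − f)/(H + s − 2f) = 1180 × (5112.0 − 10) / (5112.0 + 1180 − 2 × 10) = 1180 × 5102.0 / 6272.0 ≈ 959.88 mm.
Far limit Df = s·(H − f)/(H − s) = 1180 × (5112.0 − 10) / (5112.0 − 1180) = 1180 × 5102.0 / 3932.0 ≈ 1531.12 mm.
Depth of field = Df − Dn = 1531.12 − 959.88 ≈ 571.24 mm ≈ 0.571 m.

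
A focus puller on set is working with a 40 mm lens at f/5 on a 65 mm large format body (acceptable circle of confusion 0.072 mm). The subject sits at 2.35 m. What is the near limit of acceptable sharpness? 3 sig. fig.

1.55 m

Hyperfocal distance H = f²/(N·c) + f = 40²/(5 × 0.072) + 40 = 1600/0.36 + 40 ≈ 4484.4 mm ≈ 4.484 m.
Near limit Dn = s·(H − f)/(H + s − 2f) = 2350 × (4484.4 − 40) / (4484.4 + 2350 − 2 × 40) = 2350 × 4444.4 / 6754.4 ≈ 1546.3 mm ≈ 1.55 m.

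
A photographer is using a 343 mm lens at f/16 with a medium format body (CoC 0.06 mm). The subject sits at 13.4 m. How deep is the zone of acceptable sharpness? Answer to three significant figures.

Hyperfocal distance H = f²/(N·c) + f = 343²/(16 × 0.06) + 343 = 117649/0.96 + 343 ≈ 122894.0 mm ≈ 122.9 m.
Near limit Dn = s·(H − f)/(H + s − 2f) = 13400 × (122894.0 − 343) / (122894.0 + 13400 − 2 × 343) = 13400 × 122551.0 / 135608.0 ≈ 12109.8 mm.
Far limit Df = s·(H − f)/(H − s) = 13400 × (122894.0 − 343) / (122894.0 − 13400) = 13400 × 122551.0 / 109494.0 ≈ 14997.9 mm.
Depth of field = Df − Dn = 14997.9 − 12109.8 ≈ 2888.1 mm ≈ 2.89 m.

2.89 m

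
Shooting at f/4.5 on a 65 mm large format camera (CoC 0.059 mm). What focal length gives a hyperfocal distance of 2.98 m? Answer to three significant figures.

From H = f²/(N·c) + f, with f ≪ H: f ≈ √(H·N·c) = √(2980 × 4.5 × 0.059) = √791.19 ≈ 28.13 mm.
Exact: f² + N·c·f − N·c·H = 0 ⇒ f = (−N·c + √((N·c)² + 4·N·c·H))/2 = (−0.2655 + √3164.8)/2 ≈ 27.996 mm ≈ 28.0 mm.

28.0 mm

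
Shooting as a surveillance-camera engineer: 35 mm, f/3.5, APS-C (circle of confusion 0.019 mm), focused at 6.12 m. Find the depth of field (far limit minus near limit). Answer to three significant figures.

4.54 m

Hyperfocal distance H = f²/(N·c) + f = 35²/(3.5 × 0.019) + 35 = 1225/0.0665 + 35 ≈ 18456.1 mm ≈ 18.46 m.
Near limit Dn = s·(H − f)/(H + s − 2f) = 6120 × (18456.1 − 35) / (18456.1 + 6120 − 2 × 35) = 6120 × 18421.1 / 24506.1 ≈ 4600.4 mm.
Far limit Df = s·(H − f)/(H − s) = 6120 × (18456.1 − 35) / (18456.1 − 6120) = 6120 × 18421.1 / 12336.1 ≈ 9138.8 mm.
Depth of field = Df − Dn = 9138.8 − 4600.4 ≈ 4538.4 mm ≈ 4.54 m.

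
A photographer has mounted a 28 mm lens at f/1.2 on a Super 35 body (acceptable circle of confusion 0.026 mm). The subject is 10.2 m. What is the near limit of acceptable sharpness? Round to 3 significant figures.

Hyperfocal distance H = f²/(N·c) + f = 28²/(1.2 × 0.026) + 28 = 784/0.0312 + 28 ≈ 25156.2 mm ≈ 25.16 m.
Near limit Dn = s·(H − f)/(H + s − 2f) = 10200 × (25156.2 − 28) / (25156.2 + 10200 − 2 × 28) = 10200 × 25128.2 / 35300.2 ≈ 7260.8 mm ≈ 7.26 m.

7.26 m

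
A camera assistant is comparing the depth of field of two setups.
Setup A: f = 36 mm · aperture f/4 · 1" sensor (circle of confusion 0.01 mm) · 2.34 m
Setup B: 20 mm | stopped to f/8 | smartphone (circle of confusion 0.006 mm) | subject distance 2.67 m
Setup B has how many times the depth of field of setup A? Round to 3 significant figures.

5.65

Setup A: H = 36²/(4×0.01) + 36 ≈ 32436.0 mm; DoF = Df − Dn = 2519.14 − 2184.65 ≈ 334.49 mm.
Setup B: H = 20²/(8×0.006) + 20 ≈ 8353.3 mm; DoF = Df − Dn = 3915.0 − 2025.8 ≈ 1889.2 mm.
Ratio = 1889.2 / 334.49 ≈ 5.65.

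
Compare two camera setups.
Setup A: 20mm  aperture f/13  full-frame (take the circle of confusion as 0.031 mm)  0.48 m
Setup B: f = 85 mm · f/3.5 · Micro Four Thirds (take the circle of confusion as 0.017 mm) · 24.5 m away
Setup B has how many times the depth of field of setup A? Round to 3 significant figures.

18.1

Setup A: H = 20²/(13×0.031) + 20 ≈ 1012.6 mm; DoF = Df − Dn = 894.60 − 327.99 ≈ 566.61 mm.
Setup B: H = 85²/(3.5×0.017) + 85 ≈ 121513.6 mm; DoF = Df − Dn = 30666 − 20399 ≈ 10267 mm.
Ratio = 10267 / 566.61 ≈ 18.1.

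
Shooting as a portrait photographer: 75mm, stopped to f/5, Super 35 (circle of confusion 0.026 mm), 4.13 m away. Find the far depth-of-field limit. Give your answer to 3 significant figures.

4.56 m

Hyperfocal distance H = f²/(N·c) + f = 75²/(5 × 0.026) + 75 = 5625/0.13 + 75 ≈ 43344.2 mm ≈ 43.34 m.
Far limit Df = s·(H − f)/(H − s) = 4130 × (43344.2 − 75) / (43344.2 − 4130) = 4130 × 43269.2 / 39214.2 ≈ 4557.1 mm ≈ 4.56 m.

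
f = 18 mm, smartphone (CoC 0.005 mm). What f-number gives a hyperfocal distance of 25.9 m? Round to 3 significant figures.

f/2.50

Rearrange H = f²/(N·c) + f for N: N = f² / ((H − f)·c).
N = 18² / ((25900 − 18) × 0.005) = 324 / 129.4 ≈ 2.50.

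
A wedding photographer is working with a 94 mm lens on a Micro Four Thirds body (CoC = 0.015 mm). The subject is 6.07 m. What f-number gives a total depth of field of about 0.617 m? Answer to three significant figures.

Write h = H − f = f²/(N·c). The thin-lens limits are Dn = s·h/(h + (s−f)) and Df = s·h/(h − (s−f)), so DoF = Df − Dn = 2·s·(s−f)·h / (h² − (s−f)²).
That is a quadratic in h: DoF·h² − 2·s·(s−f)·h − DoF·(s−f)² = 0 ⇒ h = (s−f)·(s + √(s² + DoF²)) / DoF = 5976 × (6070 + √(6070² + 617²)) / 617 = 5976 × (6070 + 6101.28) / 617 ≈ 117886 mm.
Then N = f²/(c·h) = 94² / (0.015 × 117886) = 8836 / 1768.3 ≈ 5.

f/5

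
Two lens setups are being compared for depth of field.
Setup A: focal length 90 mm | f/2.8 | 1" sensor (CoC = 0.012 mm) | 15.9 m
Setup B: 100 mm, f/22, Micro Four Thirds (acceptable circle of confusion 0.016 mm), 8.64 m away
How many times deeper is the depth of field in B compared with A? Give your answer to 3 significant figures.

Setup A: H = 90²/(2.8×0.012) + 90 ≈ 241161.4 mm; DoF = Df − Dn = 17015.9 − 14921.4 ≈ 2094.5 mm.
Setup B: H = 100²/(22×0.016) + 100 ≈ 28509.1 mm; DoF = Df − Dn = 12353.6 − 6643.0 ≈ 5710.6 mm.
Ratio = 5710.6 / 2094.5 ≈ 2.73.

2.73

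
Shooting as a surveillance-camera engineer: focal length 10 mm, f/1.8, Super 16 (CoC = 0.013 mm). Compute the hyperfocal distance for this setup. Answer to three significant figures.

4.28 m

Hyperfocal distance H = f²/(N·c) + f = 10²/(1.8 × 0.013) + 10 = 100/0.0234 + 10 ≈ 4283.5 mm ≈ 4.28 m.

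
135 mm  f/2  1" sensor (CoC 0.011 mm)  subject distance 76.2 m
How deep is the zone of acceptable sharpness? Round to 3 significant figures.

Hyperfocal distance H = f²/(N·c) + f = 135²/(2 × 0.011) + 135 = 18225/0.022 + 135 ≈ 828544.1 mm ≈ 828.5 m.
Near limit Dn = s·(H − f)/(H + s − 2f) = 76200 × (828544.1 − 135) / (828544.1 + 76200 − 2 × 135) = 76200 × 828409.1 / 904474.1 ≈ 69792 mm.
Far limit Df = s·(H − f)/(H − s) = 76200 × (828544.1 − 135) / (828544.1 − 76200) = 76200 × 828409.1 / 752344.1 ≈ 83904 mm.
Depth of field = Df − Dn = 83904 − 69792 ≈ 14112 mm ≈ 14.1 m.

14.1 m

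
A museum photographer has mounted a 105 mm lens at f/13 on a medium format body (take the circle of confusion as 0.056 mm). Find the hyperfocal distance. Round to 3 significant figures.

Hyperfocal distance H = f²/(N·c) + f = 105²/(13 × 0.056) + 105 = 11025/0.728 + 105 ≈ 15249.2 mm ≈ 15.2 m.

15.2 m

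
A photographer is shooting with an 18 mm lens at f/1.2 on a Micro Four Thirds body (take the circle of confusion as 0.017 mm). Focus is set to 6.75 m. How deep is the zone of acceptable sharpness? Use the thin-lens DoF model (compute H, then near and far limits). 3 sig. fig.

6.98 m

Hyperfocal distance H = f²/(N·c) + f = 18²/(1.2 × 0.017) + 18 = 324/0.0204 + 18 ≈ 15900.4 mm ≈ 15.90 m.
Near limit Dn = s·(H − f)/(H + s − 2f) = 6750 × (15900.4 − 18) / (15900.4 + 6750 − 2 × 18) = 6750 × 15882.4 / 22614.4 ≈ 4740.6 mm.
Far limit Df = s·(H − f)/(H − s) = 6750 × (15900.4 − 18) / (15900.4 − 6750) = 6750 × 15882.4 / 9150.4 ≈ 11716.0 mm.
Depth of field = Df − Dn = 11716.0 − 4740.6 ≈ 6975.4 mm ≈ 6.98 m.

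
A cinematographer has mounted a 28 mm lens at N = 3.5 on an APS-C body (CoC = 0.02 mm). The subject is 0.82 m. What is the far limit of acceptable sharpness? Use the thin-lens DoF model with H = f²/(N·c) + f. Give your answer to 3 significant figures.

Hyperfocal distance H = f²/(N·c) + f = 28²/(3.5 × 0.02) + 28 = 784/0.07 + 28 ≈ 11228.0 mm ≈ 11.23 m.
Far limit Df = s·(H − f)/(H − s) = 820 × (11228.0 − 28) / (11228.0 − 820) = 820 × 11200.0 / 10408.0 ≈ 882.40 mm ≈ 0.882 m.

0.882 m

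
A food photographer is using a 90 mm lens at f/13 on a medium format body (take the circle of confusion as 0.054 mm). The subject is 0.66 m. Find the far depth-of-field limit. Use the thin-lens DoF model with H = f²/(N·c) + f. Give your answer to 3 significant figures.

0.694 m

Hyperfocal distance H = f²/(N·c) + f = 90²/(13 × 0.054) + 90 = 8100/0.702 + 90 ≈ 11628.5 mm ≈ 11.63 m.
Far limit Df = s·(H − f)/(H − s) = 660 × (11628.5 − 90) / (11628.5 − 660) = 660 × 11538.5 / 10968.5 ≈ 694.30 mm ≈ 0.694 m.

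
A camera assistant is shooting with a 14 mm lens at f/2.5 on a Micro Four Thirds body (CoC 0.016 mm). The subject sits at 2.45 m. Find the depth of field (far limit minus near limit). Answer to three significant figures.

Hyperfocal distance H = f²/(N·c) + f = 14²/(2.5 × 0.016) + 14 = 196/0.04 + 14 ≈ 4914.0 mm ≈ 4.914 m.
Near limit Dn = s·(H − f)/(H + s − 2f) = 2450 × (4914.0 − 14) / (4914.0 + 2450 − 2 × 14) = 2450 × 4900.0 / 7336.0 ≈ 1636.5 mm.
Far limit Df = s·(H − f)/(H − s) = 2450 × (4914.0 − 14) / (4914.0 − 2450) = 2450 × 4900.0 / 2464.0 ≈ 4872.2 mm.
Depth of field = Df − Dn = 4872.2 − 1636.5 ≈ 3235.7 mm ≈ 3.24 m.

3.24 m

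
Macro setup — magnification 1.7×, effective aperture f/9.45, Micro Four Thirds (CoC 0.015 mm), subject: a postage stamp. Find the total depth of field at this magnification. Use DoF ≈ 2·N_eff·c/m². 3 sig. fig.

0.0981 mm

At magnification m, DoF ≈ 2·N_eff·c/m² = 2 × 9.45 × 0.015 / 1.7² = 0.2835 / 2.89 ≈ 0.0981 mm.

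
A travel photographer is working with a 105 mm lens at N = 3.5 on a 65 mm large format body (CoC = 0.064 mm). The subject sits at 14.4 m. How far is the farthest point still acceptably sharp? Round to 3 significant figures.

Hyperfocal distance H = f²/(N·c) + f = 105²/(3.5 × 0.064) + 105 = 11025/0.224 + 105 ≈ 49323.8 mm ≈ 49.32 m.
Far limit Df = s·(H − f)/(H − s) = 14400 × (49323.8 − 105) / (49323.8 − 14400) = 14400 × 49218.8 / 34923.8 ≈ 20294 mm ≈ 20.3 m.

20.3 m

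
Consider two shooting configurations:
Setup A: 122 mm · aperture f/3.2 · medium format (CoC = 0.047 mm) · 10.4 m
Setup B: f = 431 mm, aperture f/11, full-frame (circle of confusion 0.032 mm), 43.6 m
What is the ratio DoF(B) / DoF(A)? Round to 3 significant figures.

3.29

Setup A: H = 122²/(3.2×0.047) + 122 ≈ 99084.8 mm; DoF = Df − Dn = 11605.3 − 9421.5 ≈ 2183.8 mm.
Setup B: H = 431²/(11×0.032) + 431 ≈ 528161.1 mm; DoF = Df − Dn = 47484.3 − 40303.2 ≈ 7181.1 mm.
Ratio = 7181.1 / 2183.8 ≈ 3.29.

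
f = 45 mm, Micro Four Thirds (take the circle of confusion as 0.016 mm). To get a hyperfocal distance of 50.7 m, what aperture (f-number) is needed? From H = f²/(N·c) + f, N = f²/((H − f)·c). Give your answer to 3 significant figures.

f/2.50

Rearrange H = f²/(N·c) + f for N: N = f² / ((H − f)·c).
N = 45² / ((50700 − 45) × 0.016) = 2025 / 810.5 ≈ 2.50.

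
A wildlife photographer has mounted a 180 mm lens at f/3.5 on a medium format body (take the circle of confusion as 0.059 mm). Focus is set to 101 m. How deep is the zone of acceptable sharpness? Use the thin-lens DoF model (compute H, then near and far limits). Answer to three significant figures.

Hyperfocal distance H = f²/(N·c) + f = 180²/(3.5 × 0.059) + 180 = 32400/0.2065 + 180 ≈ 157080.7 mm ≈ 157.1 m.
Near limit Dn = s·(H − f)/(H + s − 2f) = 101000 × (157080.7 − 180) / (157080.7 + 101000 − 2 × 180) = 101000 × 156900.7 / 257720.7 ≈ 61489 mm.
Far limit Df = s·(H − f)/(H − s) = 101000 × (157080.7 − 180) / (157080.7 − 101000) = 101000 × 156900.7 / 56080.7 ≈ 282574 mm.
Depth of field = Df − Dn = 282574 − 61489 ≈ 221085 mm ≈ 221 m.

221 m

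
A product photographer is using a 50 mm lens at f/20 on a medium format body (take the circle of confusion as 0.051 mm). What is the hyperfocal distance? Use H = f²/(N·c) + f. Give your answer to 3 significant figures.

Hyperfocal distance H = f²/(N·c) + f = 50²/(20 × 0.051) + 50 = 2500/1.02 + 50 ≈ 2501.0 mm ≈ 2.50 m.

2.50 m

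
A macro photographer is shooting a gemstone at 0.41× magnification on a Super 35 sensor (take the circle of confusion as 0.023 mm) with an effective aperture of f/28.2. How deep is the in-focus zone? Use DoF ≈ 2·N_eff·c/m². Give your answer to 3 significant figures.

7.72 mm

At magnification m, DoF ≈ 2·N_eff·c/m² = 2 × 28.2 × 0.023 / 0.41² = 1.297 / 0.1681 ≈ 7.72 mm.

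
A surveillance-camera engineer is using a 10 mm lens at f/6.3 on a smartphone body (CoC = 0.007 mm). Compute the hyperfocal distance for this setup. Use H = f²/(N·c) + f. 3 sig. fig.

Hyperfocal distance H = f²/(N·c) + f = 10²/(6.3 × 0.007) + 10 = 100/0.0441 + 10 ≈ 2277.6 mm ≈ 2.28 m.

2.28 m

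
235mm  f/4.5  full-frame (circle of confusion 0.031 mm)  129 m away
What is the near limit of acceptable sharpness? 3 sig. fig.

Hyperfocal distance H = f²/(N·c) + f = 235²/(4.5 × 0.031) + 235 = 55225/0.1395 + 235 ≈ 396113.1 mm ≈ 396.1 m.
Near limit Dn = s·(H − f)/(H + s − 2f) = 129000 × (396113.1 − 235) / (396113.1 + 129000 − 2 × 235) = 129000 × 395878.1 / 524643.1 ≈ 97339 mm ≈ 97.3 m.

97.3 m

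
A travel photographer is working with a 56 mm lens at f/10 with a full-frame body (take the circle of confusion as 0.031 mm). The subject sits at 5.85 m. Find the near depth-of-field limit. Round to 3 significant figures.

3.72 m

Hyperfocal distance H = f²/(N·c) + f = 56²/(10 × 0.031) + 56 = 3136/0.31 + 56 ≈ 10172.1 mm ≈ 10.17 m.
Near limit Dn = s·(H − f)/(H + s − 2f) = 5850 × (10172.1 − 56) / (10172.1 + 5850 − 2 × 56) = 5850 × 10116.1 / 15910.1 ≈ 3719.6 mm ≈ 3.72 m.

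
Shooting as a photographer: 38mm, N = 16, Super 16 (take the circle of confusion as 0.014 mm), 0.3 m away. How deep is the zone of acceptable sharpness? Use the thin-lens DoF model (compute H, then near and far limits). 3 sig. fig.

24.4 mm

Hyperfocal distance H = f²/(N·c) + f = 38²/(16 × 0.014) + 38 = 1444/0.224 + 38 ≈ 6484.4 mm ≈ 6.484 m.
Near limit Dn = s·(H − f)/(H + s − 2f) = 300 × (6484.4 − 38) / (6484.4 + 300 − 2 × 38) = 300 × 6446.4 / 6708.4 ≈ 288.283 mm.
Far limit Df = s·(H − f)/(H − s) = 300 × (6484.4 − 38) / (6484.4 − 300) = 300 × 6446.4 / 6184.4 ≈ 312.709 mm.
Depth of field = Df − Dn = 312.709 − 288.283 ≈ 24.426 mm.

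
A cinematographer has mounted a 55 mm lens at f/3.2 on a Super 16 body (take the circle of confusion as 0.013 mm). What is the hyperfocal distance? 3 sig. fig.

72.8 m

Hyperfocal distance H = f²/(N·c) + f = 55²/(3.2 × 0.013) + 55 = 3025/0.0416 + 55 ≈ 72771.3 mm ≈ 72.8 m.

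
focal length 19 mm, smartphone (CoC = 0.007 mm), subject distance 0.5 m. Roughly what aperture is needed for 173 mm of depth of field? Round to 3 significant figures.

f/18

Write h = H − f = f²/(N·c). The thin-lens limits are Dn = s·h/(h + (s−f)) and Df = s·h/(h − (s−f)), so DoF = Df − Dn = 2·s·(s−f)·h / (h² − (s−f)²).
That is a quadratic in h: DoF·h² − 2·s·(s−f)·h − DoF·(s−f)² = 0 ⇒ h = (s−f)·(s + √(s² + DoF²)) / DoF = 481 × (500 + √(500² + 173²)) / 173 = 481 × (500 + 529.083) / 173 ≈ 2861.2 mm.
Then N = f²/(c·h) = 19² / (0.007 × 2861.2) = 361 / 20.028 ≈ 18.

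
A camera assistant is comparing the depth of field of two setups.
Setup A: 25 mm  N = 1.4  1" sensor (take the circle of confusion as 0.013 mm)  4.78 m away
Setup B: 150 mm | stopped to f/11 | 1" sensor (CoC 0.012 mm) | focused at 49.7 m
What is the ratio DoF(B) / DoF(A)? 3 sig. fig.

23.4

Setup A: H = 25²/(1.4×0.013) + 25 ≈ 34365.7 mm; DoF = Df − Dn = 5548.2 − 4198.6 ≈ 1349.6 mm.
Setup B: H = 150²/(11×0.012) + 150 ≈ 170604.5 mm; DoF = Df − Dn = 70068 − 38506 ≈ 31562 mm.
Ratio = 31562 / 1349.6 ≈ 23.4.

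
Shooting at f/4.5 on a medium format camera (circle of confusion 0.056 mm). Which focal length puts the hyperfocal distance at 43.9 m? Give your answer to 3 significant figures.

From H = f²/(N·c) + f, with f ≪ H: f ≈ √(H·N·c) = √(43900 × 4.5 × 0.056) = √11063 ≈ 105.2 mm.
The +f correction barely moves this — solving exactly, f² + N·c·f − N·c·H = 0 ⇒ f = (−N·c + √((N·c)² + 4·N·c·H))/2 = (−0.252 + √44251)/2 ≈ 105.05 mm, so f ≈ 105 mm.

105 mm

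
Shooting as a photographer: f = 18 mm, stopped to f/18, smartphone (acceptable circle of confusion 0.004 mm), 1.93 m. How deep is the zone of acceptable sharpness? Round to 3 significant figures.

Hyperfocal distance H = f²/(N·c) + f = 18²/(18 × 0.004) + 18 = 324/0.072 + 18 ≈ 4518.0 mm ≈ 4.518 m.
Near limit Dn = s·(H − f)/(H + s − 2f) = 1930 × (4518.0 − 18) / (4518.0 + 1930 − 2 × 18) = 1930 × 4500.0 / 6412.0 ≈ 1354.5 mm.
Far limit Df = s·(H − f)/(H − s) = 1930 × (4518.0 − 18) / (4518.0 − 1930) = 1930 × 4500.0 / 2588.0 ≈ 3355.9 mm.
Depth of field = Df − Dn = 3355.9 − 1354.5 ≈ 2001.4 mm ≈ 2.00 m.

2.00 m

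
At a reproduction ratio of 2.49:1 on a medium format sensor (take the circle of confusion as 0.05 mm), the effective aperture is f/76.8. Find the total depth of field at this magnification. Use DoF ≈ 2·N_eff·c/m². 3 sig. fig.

At magnification m, DoF ≈ 2·N_eff·c/m² = 2 × 76.8 × 0.05 / 2.49² = 7.68 / 6.2 ≈ 1.24 mm.

1.24 mm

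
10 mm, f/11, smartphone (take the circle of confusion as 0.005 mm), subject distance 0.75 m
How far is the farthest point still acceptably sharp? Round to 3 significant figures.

1.26 m

Hyperfocal distance H = f²/(N·c) + f = 10²/(11 × 0.005) + 10 = 100/0.055 + 10 ≈ 1828.2 mm ≈ 1.828 m.
Far limit Df = s·(H − f)/(H − s) = 750 × (1828.2 − 10) / (1828.2 − 750) = 750 × 1818.2 / 1078.2 ≈ 1264.8 mm ≈ 1.26 m.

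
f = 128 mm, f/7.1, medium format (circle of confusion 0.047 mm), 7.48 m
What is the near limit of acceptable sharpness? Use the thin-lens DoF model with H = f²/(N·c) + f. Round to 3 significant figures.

6.51 m

Hyperfocal distance H = f²/(N·c) + f = 128²/(7.1 × 0.047) + 128 = 16384/0.3337 + 128 ≈ 49226.0 mm ≈ 49.23 m.
Near limit Dn = s·(H − f)/(H + s − 2f) = 7480 × (49226.0 − 128) / (49226.0 + 7480 − 2 × 128) = 7480 × 49098.0 / 56450.0 ≈ 6505.8 mm ≈ 6.51 m.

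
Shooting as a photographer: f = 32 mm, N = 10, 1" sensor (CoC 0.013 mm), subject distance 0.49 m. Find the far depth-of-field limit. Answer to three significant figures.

Hyperfocal distance H = f²/(N·c) + f = 32²/(10 × 0.013) + 32 = 1024/0.13 + 32 ≈ 7908.9 mm ≈ 7.909 m.
Far limit Df = s·(H − f)/(H − s) = 490 × (7908.9 − 32) / (7908.9 − 490) = 490 × 7876.9 / 7418.9 ≈ 520.25 mm ≈ 0.520 m.

0.520 m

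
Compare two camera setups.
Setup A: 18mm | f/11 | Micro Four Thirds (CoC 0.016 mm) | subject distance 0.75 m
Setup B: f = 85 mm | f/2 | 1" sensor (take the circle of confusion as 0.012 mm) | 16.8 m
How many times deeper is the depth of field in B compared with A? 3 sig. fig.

Setup A: H = 18²/(11×0.016) + 18 ≈ 1858.9 mm; DoF = Df − Dn = 1245.08 − 536.62 ≈ 708.46 mm.
Setup B: H = 85²/(2×0.012) + 85 ≈ 301126.7 mm; DoF = Df − Dn = 17787.6 − 15916.3 ≈ 1871.3 mm.
Ratio = 1871.3 / 708.46 ≈ 2.64.

2.64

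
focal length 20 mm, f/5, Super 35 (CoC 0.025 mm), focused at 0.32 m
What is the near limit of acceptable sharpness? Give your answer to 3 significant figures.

293 mm

Hyperfocal distance H = f²/(N·c) + f = 20²/(5 × 0.025) + 20 = 400/0.125 + 20 ≈ 3220.0 mm ≈ 3.220 m.
Near limit Dn = s·(H − f)/(H + s − 2f) = 320 × (3220.0 − 20) / (3220.0 + 320 − 2 × 20) = 320 × 3200.0 / 3500.0 ≈ 292.57 mm.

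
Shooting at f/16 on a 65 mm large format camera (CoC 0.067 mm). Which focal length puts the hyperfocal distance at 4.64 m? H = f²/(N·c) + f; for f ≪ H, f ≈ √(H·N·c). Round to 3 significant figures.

From H = f²/(N·c) + f, with f ≪ H: f ≈ √(H·N·c) = √(4640 × 16 × 0.067) = √4974.1 ≈ 70.53 mm.
Exact: f² + N·c·f − N·c·H = 0 ⇒ f = (−N·c + √((N·c)² + 4·N·c·H))/2 = (−1.072 + √19897)/2 ≈ 69.993 mm ≈ 70.0 mm.

70.0 mm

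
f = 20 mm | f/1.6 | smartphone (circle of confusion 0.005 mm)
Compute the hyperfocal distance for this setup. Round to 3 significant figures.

Hyperfocal distance H = f²/(N·c) + f = 20²/(1.6 × 0.005) + 20 = 400/0.008 + 20 ≈ 50020.0 mm ≈ 50.0 m.

50.0 m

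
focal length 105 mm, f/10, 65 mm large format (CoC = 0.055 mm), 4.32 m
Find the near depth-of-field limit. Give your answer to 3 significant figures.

Hyperfocal distance H = f²/(N·c) + f = 105²/(10 × 0.055) + 105 = 11025/0.55 + 105 ≈ 20150.5 mm ≈ 20.15 m.
Near limit Dn = s·(H − f)/(H + s − 2f) = 4320 × (20150.5 − 105) / (20150.5 + 4320 − 2 × 105) = 4320 × 20045.5 / 24260.5 ≈ 3569.4 mm ≈ 3.57 m.

3.57 m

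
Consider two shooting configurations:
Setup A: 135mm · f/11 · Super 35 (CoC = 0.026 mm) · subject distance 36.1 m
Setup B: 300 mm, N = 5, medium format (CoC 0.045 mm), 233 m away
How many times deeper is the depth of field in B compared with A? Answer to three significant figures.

Setup A: H = 135²/(11×0.026) + 135 ≈ 63858.8 mm; DoF = Df − Dn = 82872 − 23076 ≈ 59796 mm.
Setup B: H = 300²/(5×0.045) + 300 ≈ 400300.0 mm; DoF = Df − Dn = 557083 − 147305 ≈ 409778 mm.
Ratio = 409778 / 59796 ≈ 6.85.

6.85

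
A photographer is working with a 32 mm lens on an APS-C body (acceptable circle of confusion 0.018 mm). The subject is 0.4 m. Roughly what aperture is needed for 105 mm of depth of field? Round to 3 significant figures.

Write h = H − f = f²/(N·c). The thin-lens limits are Dn = s·h/(h + (s−f)) and Df = s·h/(h − (s−f)), so DoF = Df − Dn = 2·s·(s−f)·h / (h² − (s−f)²).
That is a quadratic in h: DoF·h² − 2·s·(s−f)·h − DoF·(s−f)² = 0 ⇒ h = (s−f)·(s + √(s² + DoF²)) / DoF = 368 × (400 + √(400² + 105²)) / 105 = 368 × (400 + 413.552) / 105 ≈ 2851.3 mm.
Then N = f²/(c·h) = 32² / (0.018 × 2851.3) = 1024 / 51.323 ≈ 20.

f/20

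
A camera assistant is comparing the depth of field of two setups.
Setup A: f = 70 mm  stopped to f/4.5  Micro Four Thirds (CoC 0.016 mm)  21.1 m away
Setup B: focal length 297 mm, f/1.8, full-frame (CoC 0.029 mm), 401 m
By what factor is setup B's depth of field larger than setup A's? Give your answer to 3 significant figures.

14.0

Setup A: H = 70²/(4.5×0.016) + 70 ≈ 68125.6 mm; DoF = Df − Dn = 30536 − 16119 ≈ 14417 mm.
Setup B: H = 297²/(1.8×0.029) + 297 ≈ 1690124.6 mm; DoF = Df − Dn = 525644 − 324138 ≈ 201506 mm.
Ratio = 201506 / 14417 ≈ 14.0.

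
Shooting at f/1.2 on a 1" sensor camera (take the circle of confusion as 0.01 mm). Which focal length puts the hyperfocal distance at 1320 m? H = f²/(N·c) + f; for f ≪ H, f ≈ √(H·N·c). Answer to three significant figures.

From H = f²/(N·c) + f, with f ≪ H: f ≈ √(H·N·c) = √(1320000 × 1.2 × 0.01) = √15840 ≈ 125.9 mm.
The +f correction barely moves this — solving exactly, f² + N·c·f − N·c·H = 0 ⇒ f = (−N·c + √((N·c)² + 4·N·c·H))/2 = (−0.012 + √63360)/2 ≈ 125.85 mm, so f ≈ 126 mm.

126 mm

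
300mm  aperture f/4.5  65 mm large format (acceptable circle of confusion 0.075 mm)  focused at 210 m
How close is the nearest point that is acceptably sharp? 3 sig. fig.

Hyperfocal distance H = f²/(N·c) + f = 300²/(4.5 × 0.075) + 300 = 90000/0.3375 + 300 ≈ 266966.7 mm ≈ 267.0 m.
Near limit Dn = s·(H − f)/(H + s − 2f) = 210000 × (266966.7 − 300) / (266966.7 + 210000 − 2 × 300) = 210000 × 266666.7 / 476366.7 ≈ 117557 mm ≈ 118 m.

118 m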